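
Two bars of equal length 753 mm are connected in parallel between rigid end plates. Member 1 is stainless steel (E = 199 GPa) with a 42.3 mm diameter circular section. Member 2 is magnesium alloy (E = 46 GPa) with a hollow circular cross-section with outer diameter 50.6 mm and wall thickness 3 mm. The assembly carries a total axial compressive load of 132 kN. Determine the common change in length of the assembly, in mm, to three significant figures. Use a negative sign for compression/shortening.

A_1 = 1405 mm².
A_2 = 448.6 mm².
Equal strain + equilibrium ⇒ each member carries load in proportion to AE: A₁E₁ = 279700000 N, A₂E₂ = 20640000 N, ΣAE = 300300000 N.
δ = PL/ΣAE = -132000·753/300300000 = -0.331 mm.

-0.331 mm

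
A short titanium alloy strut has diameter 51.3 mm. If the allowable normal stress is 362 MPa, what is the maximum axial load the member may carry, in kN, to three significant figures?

748 kN

A = 2067 mm².
P_max = σ_allow · A = 362 · 2067 = 748200 N = 748.2 kN.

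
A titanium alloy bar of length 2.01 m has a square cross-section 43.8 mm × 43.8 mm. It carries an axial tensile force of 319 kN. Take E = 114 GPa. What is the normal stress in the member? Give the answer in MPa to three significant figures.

166 MPa

A = 1918 mm².
σ = N/A = 319000/1918 = 166.3 MPa.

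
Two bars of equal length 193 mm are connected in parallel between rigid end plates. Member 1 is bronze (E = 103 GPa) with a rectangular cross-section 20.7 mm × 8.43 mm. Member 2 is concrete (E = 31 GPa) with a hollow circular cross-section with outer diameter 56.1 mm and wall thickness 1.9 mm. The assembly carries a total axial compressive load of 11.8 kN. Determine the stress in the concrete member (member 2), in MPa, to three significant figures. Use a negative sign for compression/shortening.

A_1 = 174.5 mm².
A_2 = 323.5 mm².
Equal strain + equilibrium ⇒ each member carries load in proportion to AE: A₁E₁ = 17970000 N, A₂E₂ = 10030000 N, ΣAE = 28000000 N.
σ₂ = P·E₂/ΣAE = -11800·31000/28000000 = -13.06 MPa.

-13.1 MPa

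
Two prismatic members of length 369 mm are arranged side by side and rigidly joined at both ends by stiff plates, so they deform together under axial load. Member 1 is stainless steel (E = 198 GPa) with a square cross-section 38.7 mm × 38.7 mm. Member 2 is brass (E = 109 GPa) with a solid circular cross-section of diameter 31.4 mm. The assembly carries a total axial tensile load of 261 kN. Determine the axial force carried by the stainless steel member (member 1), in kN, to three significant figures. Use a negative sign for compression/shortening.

A_1 = 1498 mm².
A_2 = 774.4 mm².
Equal strain + equilibrium ⇒ each member carries load in proportion to AE: A₁E₁ = 296500000 N, A₂E₂ = 84410000 N, ΣAE = 380900000 N.
F₁ = P·A₁E₁/ΣAE = 261000·296500000/380900000 = 203200 N.

203 kN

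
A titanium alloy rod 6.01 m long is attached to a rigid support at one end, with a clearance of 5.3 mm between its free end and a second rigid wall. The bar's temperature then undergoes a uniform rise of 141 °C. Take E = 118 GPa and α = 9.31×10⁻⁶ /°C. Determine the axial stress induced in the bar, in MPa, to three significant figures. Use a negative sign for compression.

Free thermal expansion αLΔT = 9.31e-6 · 6010 · 141 = 7.889 mm.
The walls engage after the gap closes; constrained expansion = 7.889 − 5.3 = 2.589 mm.
The walls impose strain ε = −(2.589)/6010 = -4.3085e-04; σ = Eε = 118000 · -4.3085e-04 = -50.84 MPa.

-50.8 MPa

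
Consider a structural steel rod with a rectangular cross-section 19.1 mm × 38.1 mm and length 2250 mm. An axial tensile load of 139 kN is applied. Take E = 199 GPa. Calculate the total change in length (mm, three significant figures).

2.16 mm

A = 727.7 mm².
δ_mech = NL/(AE) = 139000·2250/(727.7·199000) = 2.16 mm.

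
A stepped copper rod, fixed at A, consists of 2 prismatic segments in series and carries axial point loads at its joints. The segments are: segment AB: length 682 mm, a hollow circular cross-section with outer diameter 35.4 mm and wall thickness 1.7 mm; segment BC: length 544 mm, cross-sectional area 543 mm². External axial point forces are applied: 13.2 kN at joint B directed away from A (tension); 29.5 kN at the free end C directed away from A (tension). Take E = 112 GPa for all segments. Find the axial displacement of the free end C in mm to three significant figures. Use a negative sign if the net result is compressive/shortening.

Internal axial forces (sectioning from the free end, tension +): N_BC = 29.5 kN, N_AB = 42.7 kN.
A_AB = 180 mm².
δ_AB = 42700·682/(180·112000) = 1.445 mm
δ_BC = 29500·544/(543·112000) = 0.2639 mm
δ = Σδ_i = 1.709 mm.

1.71 mm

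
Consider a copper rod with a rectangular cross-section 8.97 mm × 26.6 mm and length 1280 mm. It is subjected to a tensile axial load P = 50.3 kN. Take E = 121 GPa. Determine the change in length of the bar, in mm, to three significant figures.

2.23 mm

A = 238.6 mm².
δ_mech = NL/(AE) = 50300·1280/(238.6·121000) = 2.23 mm.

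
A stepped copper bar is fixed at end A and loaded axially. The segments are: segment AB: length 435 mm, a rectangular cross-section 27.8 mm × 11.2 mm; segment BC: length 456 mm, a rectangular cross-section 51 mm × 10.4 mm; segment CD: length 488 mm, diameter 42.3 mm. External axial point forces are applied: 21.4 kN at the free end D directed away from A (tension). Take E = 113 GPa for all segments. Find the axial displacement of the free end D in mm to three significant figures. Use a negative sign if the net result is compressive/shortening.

0.493 mm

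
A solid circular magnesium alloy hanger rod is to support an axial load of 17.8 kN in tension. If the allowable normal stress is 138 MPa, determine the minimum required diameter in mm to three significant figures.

12.8 mm

Required area A ≥ P/σ_allow = 17800/138 = 129 mm².
For a solid circular section, d ≥ √(4A/π) = 12.82 mm.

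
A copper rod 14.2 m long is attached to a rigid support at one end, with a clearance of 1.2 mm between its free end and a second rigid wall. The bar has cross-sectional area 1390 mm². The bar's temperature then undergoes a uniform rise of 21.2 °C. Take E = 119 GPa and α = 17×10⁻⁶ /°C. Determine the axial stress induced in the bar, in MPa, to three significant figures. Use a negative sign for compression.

Free thermal expansion αLΔT = 17e-6 · 14200 · 21.2 = 5.118 mm.
The walls engage after the gap closes; constrained expansion = 5.118 − 1.2 = 3.918 mm.
The walls impose strain ε = −(3.918)/14200 = -2.7589e-04; σ = Eε = 119000 · -2.7589e-04 = -32.83 MPa.

-32.8 MPa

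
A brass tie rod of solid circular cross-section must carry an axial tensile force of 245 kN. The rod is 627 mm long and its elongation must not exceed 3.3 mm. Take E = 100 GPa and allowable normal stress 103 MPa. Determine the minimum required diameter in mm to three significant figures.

55.0 mm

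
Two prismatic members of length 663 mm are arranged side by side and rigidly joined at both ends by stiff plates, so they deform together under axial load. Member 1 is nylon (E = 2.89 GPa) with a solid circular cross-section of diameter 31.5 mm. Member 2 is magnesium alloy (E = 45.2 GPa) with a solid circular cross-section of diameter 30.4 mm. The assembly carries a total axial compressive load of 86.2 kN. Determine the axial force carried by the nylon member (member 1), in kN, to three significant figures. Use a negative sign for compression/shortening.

A_1 = 779.3 mm².
A_2 = 725.8 mm².
Equal strain + equilibrium ⇒ each member carries load in proportion to AE: A₁E₁ = 2252000 N, A₂E₂ = 32810000 N, ΣAE = 35060000 N.
F₁ = P·A₁E₁/ΣAE = -86200·2252000/35060000 = -5537 N.

-5.54 kN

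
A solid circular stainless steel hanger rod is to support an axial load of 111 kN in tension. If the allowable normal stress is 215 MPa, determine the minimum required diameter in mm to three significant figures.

Required area A ≥ P/σ_allow = 111000/215 = 516.3 mm².
For a solid circular section, d ≥ √(4A/π) = 25.64 mm.

25.6 mm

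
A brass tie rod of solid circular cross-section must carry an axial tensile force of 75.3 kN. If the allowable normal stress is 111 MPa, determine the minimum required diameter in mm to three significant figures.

29.4 mm

Required area A ≥ P/σ_allow = 75300/111 = 678.4 mm².
For a solid circular section, d ≥ √(4A/π) = 29.39 mm.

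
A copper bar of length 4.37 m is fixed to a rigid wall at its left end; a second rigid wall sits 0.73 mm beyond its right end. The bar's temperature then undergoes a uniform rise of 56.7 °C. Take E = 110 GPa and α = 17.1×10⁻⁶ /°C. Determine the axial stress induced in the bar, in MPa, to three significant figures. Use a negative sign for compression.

-88.3 MPa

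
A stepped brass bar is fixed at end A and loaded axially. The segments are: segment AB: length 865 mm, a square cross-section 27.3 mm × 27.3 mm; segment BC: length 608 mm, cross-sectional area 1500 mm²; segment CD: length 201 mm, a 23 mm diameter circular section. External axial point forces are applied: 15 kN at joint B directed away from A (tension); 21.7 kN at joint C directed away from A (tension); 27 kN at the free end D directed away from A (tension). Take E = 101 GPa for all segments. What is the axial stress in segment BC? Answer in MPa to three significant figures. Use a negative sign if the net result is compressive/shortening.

Internal axial forces (sectioning from the free end, tension +): N_CD = 27 kN, N_BC = 48.7 kN, N_AB = 63.7 kN.
σ_BC = N_BC/A_BC = 48700/1500 = 32.47 MPa.

32.5 MPa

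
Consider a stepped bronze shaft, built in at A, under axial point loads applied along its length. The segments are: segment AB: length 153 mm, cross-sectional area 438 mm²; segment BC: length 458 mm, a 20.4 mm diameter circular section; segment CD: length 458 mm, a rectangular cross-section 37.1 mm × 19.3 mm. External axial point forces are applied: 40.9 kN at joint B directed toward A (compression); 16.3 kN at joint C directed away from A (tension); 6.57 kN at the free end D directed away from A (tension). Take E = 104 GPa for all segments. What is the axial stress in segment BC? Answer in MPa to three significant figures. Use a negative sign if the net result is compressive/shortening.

Internal axial forces (sectioning from the free end, tension +): N_CD = 6.57 kN, N_BC = 22.87 kN, N_AB = -18.03 kN.
A_BC = 326.9 mm².
σ_BC = N_BC/A_BC = 22870/326.9 = 69.97 MPa.

70.0 MPa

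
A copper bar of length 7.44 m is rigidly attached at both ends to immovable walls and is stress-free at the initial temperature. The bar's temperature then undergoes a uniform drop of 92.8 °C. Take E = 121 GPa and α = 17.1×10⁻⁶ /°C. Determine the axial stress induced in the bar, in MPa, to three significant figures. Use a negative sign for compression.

192 MPa

Free thermal expansion αLΔT = 17.1e-6 · 7440 · -92.8 = -11.81 mm.
The walls impose strain ε = −(-11.81)/7440 = 1.5869e-03; σ = Eε = 121000 · 1.5869e-03 = 192 MPa.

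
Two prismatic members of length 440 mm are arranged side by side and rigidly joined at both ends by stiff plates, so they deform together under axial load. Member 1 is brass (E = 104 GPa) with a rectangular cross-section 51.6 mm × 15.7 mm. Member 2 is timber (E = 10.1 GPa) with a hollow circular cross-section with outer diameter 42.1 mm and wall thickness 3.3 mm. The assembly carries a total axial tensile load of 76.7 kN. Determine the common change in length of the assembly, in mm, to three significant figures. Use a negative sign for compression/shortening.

0.382 mm

A_1 = 810.1 mm².
A_2 = 402.2 mm².
Equal strain + equilibrium ⇒ each member carries load in proportion to AE: A₁E₁ = 84250000 N, A₂E₂ = 4063000 N, ΣAE = 88320000 N.
δ = PL/ΣAE = 76700·440/88320000 = 0.3821 mm.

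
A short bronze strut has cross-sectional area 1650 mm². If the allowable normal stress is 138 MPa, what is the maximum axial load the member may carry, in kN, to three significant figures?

228 kN

P_max = σ_allow · A = 138 · 1650 = 227700 N = 227.7 kN.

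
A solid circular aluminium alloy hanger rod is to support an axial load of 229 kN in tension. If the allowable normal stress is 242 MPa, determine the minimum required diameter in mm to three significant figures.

34.7 mm

Required area A ≥ P/σ_allow = 229000/242 = 946.3 mm².
For a solid circular section, d ≥ √(4A/π) = 34.71 mm.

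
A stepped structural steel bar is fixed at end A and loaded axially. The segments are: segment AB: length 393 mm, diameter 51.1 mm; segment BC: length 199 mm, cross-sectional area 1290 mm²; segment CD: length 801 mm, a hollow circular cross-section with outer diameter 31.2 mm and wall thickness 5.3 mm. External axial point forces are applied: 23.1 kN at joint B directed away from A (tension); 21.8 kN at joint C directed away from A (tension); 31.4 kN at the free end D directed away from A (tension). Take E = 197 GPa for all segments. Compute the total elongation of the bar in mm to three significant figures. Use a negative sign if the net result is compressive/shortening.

Internal axial forces (sectioning from the free end, tension +): N_CD = 31.4 kN, N_BC = 53.2 kN, N_AB = 76.3 kN.
A_AB = 2051 mm².
A_CD = 431.2 mm².
δ_AB = 76300·393/(2051·197000) = 0.07422 mm
δ_BC = 53200·199/(1290·197000) = 0.04166 mm
δ_CD = 31400·801/(431.2·197000) = 0.2961 mm
δ = Σδ_i = 0.4119 mm.

0.412 mm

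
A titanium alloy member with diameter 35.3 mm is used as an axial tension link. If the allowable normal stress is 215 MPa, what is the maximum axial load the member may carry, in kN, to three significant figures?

A = 978.7 mm².
P_max = σ_allow · A = 215 · 978.7 = 210400 N = 210.4 kN.

210 kN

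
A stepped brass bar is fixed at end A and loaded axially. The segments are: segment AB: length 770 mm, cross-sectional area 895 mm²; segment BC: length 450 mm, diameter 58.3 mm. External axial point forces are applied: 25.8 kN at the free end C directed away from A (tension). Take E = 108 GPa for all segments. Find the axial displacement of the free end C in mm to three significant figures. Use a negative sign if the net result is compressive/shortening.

0.246 mm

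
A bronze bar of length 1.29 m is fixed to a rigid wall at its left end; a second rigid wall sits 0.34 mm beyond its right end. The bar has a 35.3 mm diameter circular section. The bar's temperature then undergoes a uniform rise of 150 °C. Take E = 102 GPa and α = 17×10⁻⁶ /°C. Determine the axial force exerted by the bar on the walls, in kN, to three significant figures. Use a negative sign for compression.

Free thermal expansion αLΔT = 17e-6 · 1290 · 150 = 3.29 mm.
The walls engage after the gap closes; constrained expansion = 3.29 − 0.34 = 2.95 mm.
The walls impose strain ε = −(2.95)/1290 = -2.2864e-03; σ = Eε = 102000 · -2.2864e-03 = -233.2 MPa.
Wall reaction R = σ·A = -233.2·978.7 = -228200 N = -228.2 kN.

-228 kN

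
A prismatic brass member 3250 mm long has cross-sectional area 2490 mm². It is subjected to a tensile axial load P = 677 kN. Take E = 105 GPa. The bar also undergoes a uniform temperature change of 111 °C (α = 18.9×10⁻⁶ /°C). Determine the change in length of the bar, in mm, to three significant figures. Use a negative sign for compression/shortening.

δ_mech = NL/(AE) = 677000·3250/(2490·105000) = 8.416 mm.
δ_thermal = αLΔT = 18.9e-6·3250·111 = 6.818 mm.
δ = δ_mech + δ_thermal = 15.23 mm.

15.2 mm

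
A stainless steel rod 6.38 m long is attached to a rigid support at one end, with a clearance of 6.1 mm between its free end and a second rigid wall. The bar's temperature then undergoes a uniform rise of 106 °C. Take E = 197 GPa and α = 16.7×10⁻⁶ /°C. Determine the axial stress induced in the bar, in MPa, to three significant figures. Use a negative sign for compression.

-160 MPa

Free thermal expansion αLΔT = 16.7e-6 · 6380 · 106 = 11.29 mm.
The walls engage after the gap closes; constrained expansion = 11.29 − 6.1 = 5.194 mm.
The walls impose strain ε = −(5.194)/6380 = -8.1409e-04; σ = Eε = 197000 · -8.1409e-04 = -160.4 MPa.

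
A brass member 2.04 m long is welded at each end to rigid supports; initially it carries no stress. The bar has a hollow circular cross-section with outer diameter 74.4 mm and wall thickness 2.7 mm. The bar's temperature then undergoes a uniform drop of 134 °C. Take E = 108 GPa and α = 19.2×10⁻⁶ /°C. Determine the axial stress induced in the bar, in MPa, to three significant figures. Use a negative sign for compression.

Free thermal expansion αLΔT = 19.2e-6 · 2040 · -134 = -5.249 mm.
The walls impose strain ε = −(-5.249)/2040 = 2.5728e-03; σ = Eε = 108000 · 2.5728e-03 = 277.9 MPa.

278 MPa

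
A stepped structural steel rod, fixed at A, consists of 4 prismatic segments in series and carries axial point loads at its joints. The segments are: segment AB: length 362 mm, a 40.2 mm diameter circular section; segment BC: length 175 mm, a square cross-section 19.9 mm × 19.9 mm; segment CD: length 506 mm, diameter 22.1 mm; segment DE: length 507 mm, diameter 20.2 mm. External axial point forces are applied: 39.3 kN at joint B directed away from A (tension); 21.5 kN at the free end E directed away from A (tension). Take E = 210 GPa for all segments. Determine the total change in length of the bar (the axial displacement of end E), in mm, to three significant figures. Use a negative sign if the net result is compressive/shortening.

Internal axial forces (sectioning from the free end, tension +): N_DE = 21.5 kN, N_CD = 21.5 kN, N_BC = 21.5 kN, N_AB = 60.8 kN.
A_AB = 1269 mm².
A_BC = 396 mm².
A_CD = 383.6 mm².
A_DE = 320.5 mm².
δ_AB = 60800·362/(1269·210000) = 0.08258 mm
δ_BC = 21500·175/(396·210000) = 0.04524 mm
δ_CD = 21500·506/(383.6·210000) = 0.1351 mm
δ_DE = 21500·507/(320.5·210000) = 0.162 mm
δ = Σδ_i = 0.4248 mm.

0.425 mm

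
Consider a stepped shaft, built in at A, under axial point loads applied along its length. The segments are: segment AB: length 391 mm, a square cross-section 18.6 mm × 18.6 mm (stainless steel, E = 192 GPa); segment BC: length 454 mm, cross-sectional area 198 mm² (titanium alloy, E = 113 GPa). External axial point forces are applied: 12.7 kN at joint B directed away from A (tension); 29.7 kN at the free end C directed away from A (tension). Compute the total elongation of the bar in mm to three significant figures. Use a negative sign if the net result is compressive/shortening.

Internal axial forces (sectioning from the free end, tension +): N_BC = 29.7 kN, N_AB = 42.4 kN.
A_AB = 346 mm².
δ_AB = 42400·391/(346·192000) = 0.2496 mm
δ_BC = 29700·454/(198·113000) = 0.6027 mm
δ = Σδ_i = 0.8522 mm.

0.852 mm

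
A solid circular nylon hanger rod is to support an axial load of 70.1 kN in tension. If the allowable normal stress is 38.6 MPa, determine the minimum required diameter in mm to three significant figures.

48.1 mm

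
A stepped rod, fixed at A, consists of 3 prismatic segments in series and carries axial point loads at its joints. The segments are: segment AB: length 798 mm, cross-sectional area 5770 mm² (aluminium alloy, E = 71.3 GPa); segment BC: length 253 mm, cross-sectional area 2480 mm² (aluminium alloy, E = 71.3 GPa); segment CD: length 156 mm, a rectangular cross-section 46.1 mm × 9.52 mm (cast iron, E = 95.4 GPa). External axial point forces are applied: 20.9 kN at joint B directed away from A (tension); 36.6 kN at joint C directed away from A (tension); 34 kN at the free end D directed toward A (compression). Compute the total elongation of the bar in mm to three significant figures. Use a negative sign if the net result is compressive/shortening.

Internal axial forces (sectioning from the free end, tension +): N_CD = -34 kN, N_BC = 2.6 kN, N_AB = 23.5 kN.
A_CD = 438.9 mm².
δ_AB = 23500·798/(5770·71300) = 0.04558 mm
δ_BC = 2600·253/(2480·71300) = 0.00372 mm
δ_CD = -34000·156/(438.9·95400) = -0.1267 mm
δ = Σδ_i = -0.07738 mm.

-0.0774 mm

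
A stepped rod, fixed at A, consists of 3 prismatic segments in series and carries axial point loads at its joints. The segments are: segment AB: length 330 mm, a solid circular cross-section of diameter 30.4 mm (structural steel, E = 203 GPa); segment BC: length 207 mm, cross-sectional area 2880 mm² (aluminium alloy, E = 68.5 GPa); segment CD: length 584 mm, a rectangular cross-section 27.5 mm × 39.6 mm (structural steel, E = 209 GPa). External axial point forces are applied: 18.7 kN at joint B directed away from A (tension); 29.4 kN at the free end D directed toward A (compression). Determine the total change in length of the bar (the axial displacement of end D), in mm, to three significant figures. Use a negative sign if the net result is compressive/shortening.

Internal axial forces (sectioning from the free end, tension +): N_CD = -29.4 kN, N_BC = -29.4 kN, N_AB = -10.7 kN.
A_AB = 725.8 mm².
A_CD = 1089 mm².
δ_AB = -10700·330/(725.8·203000) = -0.02396 mm
δ_BC = -29400·207/(2880·68500) = -0.03085 mm
δ_CD = -29400·584/(1089·209000) = -0.07544 mm
δ = Σδ_i = -0.1303 mm.

-0.130 mm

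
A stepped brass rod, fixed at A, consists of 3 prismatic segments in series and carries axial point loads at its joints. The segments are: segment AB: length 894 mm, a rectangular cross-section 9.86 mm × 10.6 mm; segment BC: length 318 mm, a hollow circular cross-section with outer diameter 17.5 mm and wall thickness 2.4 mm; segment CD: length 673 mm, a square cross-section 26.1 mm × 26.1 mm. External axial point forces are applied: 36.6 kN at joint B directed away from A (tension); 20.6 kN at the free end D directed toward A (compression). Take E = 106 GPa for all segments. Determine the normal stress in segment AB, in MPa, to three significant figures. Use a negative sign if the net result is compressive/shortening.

153 MPa

Internal axial forces (sectioning from the free end, tension +): N_CD = -20.6 kN, N_BC = -20.6 kN, N_AB = 16 kN.
A_AB = 104.5 mm².
σ_AB = N_AB/A_AB = 16000/104.5 = 153.1 MPa.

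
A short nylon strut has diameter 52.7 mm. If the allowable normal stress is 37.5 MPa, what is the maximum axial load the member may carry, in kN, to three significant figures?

81.8 kN

A = 2181 mm².
P_max = σ_allow · A = 37.5 · 2181 = 81800 N = 81.8 kN.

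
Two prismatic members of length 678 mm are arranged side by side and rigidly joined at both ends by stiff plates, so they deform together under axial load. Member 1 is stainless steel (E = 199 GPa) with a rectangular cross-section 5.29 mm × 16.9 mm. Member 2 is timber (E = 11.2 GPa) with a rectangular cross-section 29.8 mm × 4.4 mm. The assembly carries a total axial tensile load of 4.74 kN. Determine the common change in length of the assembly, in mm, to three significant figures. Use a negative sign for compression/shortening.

0.167 mm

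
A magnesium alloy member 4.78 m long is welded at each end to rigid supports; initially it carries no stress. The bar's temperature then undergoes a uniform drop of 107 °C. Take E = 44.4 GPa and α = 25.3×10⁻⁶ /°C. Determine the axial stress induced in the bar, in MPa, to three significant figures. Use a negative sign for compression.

120 MPa

Free thermal expansion αLΔT = 25.3e-6 · 4780 · -107 = -12.94 mm.
The walls impose strain ε = −(-12.94)/4780 = 2.7071e-03; σ = Eε = 44400 · 2.7071e-03 = 120.2 MPa.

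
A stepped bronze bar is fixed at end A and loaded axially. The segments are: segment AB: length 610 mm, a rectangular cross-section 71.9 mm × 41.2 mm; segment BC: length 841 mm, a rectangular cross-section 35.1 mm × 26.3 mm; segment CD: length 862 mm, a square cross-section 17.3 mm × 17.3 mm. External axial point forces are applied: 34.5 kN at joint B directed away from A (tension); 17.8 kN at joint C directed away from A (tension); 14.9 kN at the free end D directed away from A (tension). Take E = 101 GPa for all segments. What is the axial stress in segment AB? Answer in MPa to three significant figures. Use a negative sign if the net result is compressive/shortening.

Internal axial forces (sectioning from the free end, tension +): N_CD = 14.9 kN, N_BC = 32.7 kN, N_AB = 67.2 kN.
A_AB = 2962 mm².
σ_AB = N_AB/A_AB = 67200/2962 = 22.69 MPa.

22.7 MPa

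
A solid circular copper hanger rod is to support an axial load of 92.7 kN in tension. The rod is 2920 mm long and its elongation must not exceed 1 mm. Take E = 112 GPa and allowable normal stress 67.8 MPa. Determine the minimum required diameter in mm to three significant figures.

55.5 mm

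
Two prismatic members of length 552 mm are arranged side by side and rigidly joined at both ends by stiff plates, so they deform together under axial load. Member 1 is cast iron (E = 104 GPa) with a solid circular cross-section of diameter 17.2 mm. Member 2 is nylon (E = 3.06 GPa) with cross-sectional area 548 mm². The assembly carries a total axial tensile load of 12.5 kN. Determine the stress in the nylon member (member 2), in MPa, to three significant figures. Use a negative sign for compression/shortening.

A_1 = 232.4 mm².
Equal strain + equilibrium ⇒ each member carries load in proportion to AE: A₁E₁ = 24160000 N, A₂E₂ = 1677000 N, ΣAE = 25840000 N.
σ₂ = P·E₂/ΣAE = 12500·3060/25840000 = 1.48 MPa.

1.48 MPa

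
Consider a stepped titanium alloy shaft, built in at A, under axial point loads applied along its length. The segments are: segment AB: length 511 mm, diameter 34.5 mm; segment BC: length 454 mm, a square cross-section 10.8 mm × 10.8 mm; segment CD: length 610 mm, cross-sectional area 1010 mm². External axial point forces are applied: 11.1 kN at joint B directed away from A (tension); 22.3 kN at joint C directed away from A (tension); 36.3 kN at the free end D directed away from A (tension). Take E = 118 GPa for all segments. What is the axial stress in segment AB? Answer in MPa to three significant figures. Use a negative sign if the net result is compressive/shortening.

Internal axial forces (sectioning from the free end, tension +): N_CD = 36.3 kN, N_BC = 58.6 kN, N_AB = 69.7 kN.
A_AB = 934.8 mm².
σ_AB = N_AB/A_AB = 69700/934.8 = 74.56 MPa.

74.6 MPa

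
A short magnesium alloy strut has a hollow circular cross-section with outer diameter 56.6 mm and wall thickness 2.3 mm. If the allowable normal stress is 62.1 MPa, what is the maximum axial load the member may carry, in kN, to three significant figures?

24.4 kN

A = 392.4 mm².
P_max = σ_allow · A = 62.1 · 392.4 = 24370 N = 24.37 kN.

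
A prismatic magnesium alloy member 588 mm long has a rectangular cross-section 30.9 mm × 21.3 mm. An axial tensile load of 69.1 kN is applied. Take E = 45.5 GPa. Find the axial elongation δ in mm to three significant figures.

A = 658.2 mm².
δ_mech = NL/(AE) = 69100·588/(658.2·45500) = 1.357 mm.

1.36 mm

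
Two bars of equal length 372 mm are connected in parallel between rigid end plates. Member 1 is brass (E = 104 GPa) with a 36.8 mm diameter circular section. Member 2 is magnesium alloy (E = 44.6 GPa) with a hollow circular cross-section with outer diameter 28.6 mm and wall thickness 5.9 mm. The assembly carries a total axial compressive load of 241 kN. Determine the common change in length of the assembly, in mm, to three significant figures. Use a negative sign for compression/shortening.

-0.693 mm

A_1 = 1064 mm².
A_2 = 420.8 mm².
Equal strain + equilibrium ⇒ each member carries load in proportion to AE: A₁E₁ = 110600000 N, A₂E₂ = 18770000 N, ΣAE = 129400000 N.
δ = PL/ΣAE = -241000·372/129400000 = -0.6929 mm.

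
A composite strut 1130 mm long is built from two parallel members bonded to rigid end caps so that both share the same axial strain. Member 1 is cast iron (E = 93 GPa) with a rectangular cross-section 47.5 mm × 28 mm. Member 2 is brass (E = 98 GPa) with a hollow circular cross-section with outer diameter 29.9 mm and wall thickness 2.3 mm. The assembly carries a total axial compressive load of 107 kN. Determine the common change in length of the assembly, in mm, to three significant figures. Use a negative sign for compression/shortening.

-0.844 mm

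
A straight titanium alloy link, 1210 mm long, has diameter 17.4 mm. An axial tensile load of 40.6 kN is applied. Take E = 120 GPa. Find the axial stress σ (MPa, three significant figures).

171 MPa

A = 237.8 mm².
σ = N/A = 40600/237.8 = 170.7 MPa.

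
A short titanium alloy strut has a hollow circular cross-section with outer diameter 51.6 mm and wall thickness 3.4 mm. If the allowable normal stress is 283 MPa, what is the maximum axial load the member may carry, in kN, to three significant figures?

146 kN

A = 514.8 mm².
P_max = σ_allow · A = 283 · 514.8 = 145700 N = 145.7 kN.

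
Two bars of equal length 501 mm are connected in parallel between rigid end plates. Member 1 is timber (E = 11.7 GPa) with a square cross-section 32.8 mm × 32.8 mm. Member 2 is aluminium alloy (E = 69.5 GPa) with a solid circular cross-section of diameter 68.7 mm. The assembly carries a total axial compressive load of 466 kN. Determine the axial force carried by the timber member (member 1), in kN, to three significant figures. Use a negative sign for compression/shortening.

-21.7 kN

A_1 = 1076 mm².
A_2 = 3707 mm².
Equal strain + equilibrium ⇒ each member carries load in proportion to AE: A₁E₁ = 12590000 N, A₂E₂ = 257600000 N, ΣAE = 270200000 N.
F₁ = P·A₁E₁/ΣAE = -466000·12590000/270200000 = -21710 N.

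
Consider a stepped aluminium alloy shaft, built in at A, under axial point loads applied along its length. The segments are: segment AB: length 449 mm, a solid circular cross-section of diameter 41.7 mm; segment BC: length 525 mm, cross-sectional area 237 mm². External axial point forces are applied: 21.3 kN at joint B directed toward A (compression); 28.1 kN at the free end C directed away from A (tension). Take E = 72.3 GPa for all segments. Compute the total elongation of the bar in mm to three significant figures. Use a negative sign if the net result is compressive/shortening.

Internal axial forces (sectioning from the free end, tension +): N_BC = 28.1 kN, N_AB = 6.8 kN.
A_AB = 1366 mm².
δ_AB = 6800·449/(1366·72300) = 0.03092 mm
δ_BC = 28100·525/(237·72300) = 0.861 mm
δ = Σδ_i = 0.8919 mm.

0.892 mm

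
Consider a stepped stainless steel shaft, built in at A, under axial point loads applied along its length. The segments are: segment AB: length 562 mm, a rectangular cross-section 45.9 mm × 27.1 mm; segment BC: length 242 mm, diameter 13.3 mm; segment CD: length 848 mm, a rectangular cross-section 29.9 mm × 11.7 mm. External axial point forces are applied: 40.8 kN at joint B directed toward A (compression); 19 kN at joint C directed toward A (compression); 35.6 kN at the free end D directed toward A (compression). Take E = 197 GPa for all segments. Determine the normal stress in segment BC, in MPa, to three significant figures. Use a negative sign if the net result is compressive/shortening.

-393 MPa

Internal axial forces (sectioning from the free end, tension +): N_CD = -35.6 kN, N_BC = -54.6 kN, N_AB = -95.4 kN.
A_BC = 138.9 mm².
σ_BC = N_BC/A_BC = -54600/138.9 = -393 MPa.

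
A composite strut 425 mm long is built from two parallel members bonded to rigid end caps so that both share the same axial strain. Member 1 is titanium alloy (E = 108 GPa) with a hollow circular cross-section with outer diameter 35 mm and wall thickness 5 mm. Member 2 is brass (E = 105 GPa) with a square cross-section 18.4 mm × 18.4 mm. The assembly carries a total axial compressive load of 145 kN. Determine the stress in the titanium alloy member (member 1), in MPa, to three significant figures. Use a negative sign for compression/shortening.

A_1 = 471.2 mm².
A_2 = 338.6 mm².
Equal strain + equilibrium ⇒ each member carries load in proportion to AE: A₁E₁ = 50890000 N, A₂E₂ = 35550000 N, ΣAE = 86440000 N.
σ₁ = P·E₁/ΣAE = -145000·108000/86440000 = -181.2 MPa.

-181 MPa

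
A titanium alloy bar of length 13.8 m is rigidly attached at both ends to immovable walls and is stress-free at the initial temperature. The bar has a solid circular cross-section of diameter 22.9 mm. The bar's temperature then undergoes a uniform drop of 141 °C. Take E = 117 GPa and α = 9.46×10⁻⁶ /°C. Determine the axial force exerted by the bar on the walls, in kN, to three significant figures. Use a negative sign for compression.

64.3 kN

Free thermal expansion αLΔT = 9.46e-6 · 13800 · -141 = -18.41 mm.
The walls impose strain ε = −(-18.41)/13800 = 1.3339e-03; σ = Eε = 117000 · 1.3339e-03 = 156.1 MPa.
Wall reaction R = σ·A = 156.1·411.9 = 64280 N = 64.28 kN.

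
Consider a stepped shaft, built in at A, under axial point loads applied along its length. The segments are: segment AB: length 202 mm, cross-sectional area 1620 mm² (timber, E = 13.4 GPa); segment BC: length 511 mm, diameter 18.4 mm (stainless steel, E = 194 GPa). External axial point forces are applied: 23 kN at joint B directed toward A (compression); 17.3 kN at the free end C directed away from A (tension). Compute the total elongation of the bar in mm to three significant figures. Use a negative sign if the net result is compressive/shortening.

Internal axial forces (sectioning from the free end, tension +): N_BC = 17.3 kN, N_AB = -5.7 kN.
A_BC = 265.9 mm².
δ_AB = -5700·202/(1620·13400) = -0.05304 mm
δ_BC = 17300·511/(265.9·194000) = 0.1714 mm
δ = Σδ_i = 0.1183 mm.

0.118 mm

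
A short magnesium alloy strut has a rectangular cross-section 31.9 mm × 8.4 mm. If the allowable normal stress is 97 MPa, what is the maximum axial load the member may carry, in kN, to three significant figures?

26.0 kN

A = 268 mm².
P_max = σ_allow · A = 97 · 268 = 25990 N = 25.99 kN.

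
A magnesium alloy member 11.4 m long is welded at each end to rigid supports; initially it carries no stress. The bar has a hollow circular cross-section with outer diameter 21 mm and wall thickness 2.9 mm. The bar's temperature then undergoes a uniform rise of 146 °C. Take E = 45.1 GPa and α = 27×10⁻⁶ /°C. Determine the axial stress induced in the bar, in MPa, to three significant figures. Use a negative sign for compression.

-178 MPa

Free thermal expansion αLΔT = 27e-6 · 11400 · 146 = 44.94 mm.
The walls impose strain ε = −(44.94)/11400 = -3.9420e-03; σ = Eε = 45100 · -3.9420e-03 = -177.8 MPa.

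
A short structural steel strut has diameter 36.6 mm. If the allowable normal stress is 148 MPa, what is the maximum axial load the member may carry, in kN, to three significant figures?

156 kN

A = 1052 mm².
P_max = σ_allow · A = 148 · 1052 = 155700 N = 155.7 kN.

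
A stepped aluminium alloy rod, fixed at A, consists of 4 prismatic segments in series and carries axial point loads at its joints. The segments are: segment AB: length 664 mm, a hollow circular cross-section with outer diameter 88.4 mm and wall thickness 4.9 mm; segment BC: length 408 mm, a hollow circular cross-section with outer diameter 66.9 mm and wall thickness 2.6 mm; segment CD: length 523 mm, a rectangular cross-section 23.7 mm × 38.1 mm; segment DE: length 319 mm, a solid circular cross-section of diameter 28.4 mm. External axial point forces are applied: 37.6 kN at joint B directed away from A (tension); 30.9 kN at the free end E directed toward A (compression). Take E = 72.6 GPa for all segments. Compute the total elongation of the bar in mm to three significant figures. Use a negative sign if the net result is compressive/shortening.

-0.744 mm

Internal axial forces (sectioning from the free end, tension +): N_DE = -30.9 kN, N_CD = -30.9 kN, N_BC = -30.9 kN, N_AB = 6.7 kN.
A_AB = 1285 mm².
A_BC = 525.2 mm².
A_CD = 903 mm².
A_DE = 633.5 mm².
δ_AB = 6700·664/(1285·72600) = 0.04767 mm
δ_BC = -30900·408/(525.2·72600) = -0.3306 mm
δ_CD = -30900·523/(903·72600) = -0.2465 mm
δ_DE = -30900·319/(633.5·72600) = -0.2143 mm
δ = Σδ_i = -0.7438 mm.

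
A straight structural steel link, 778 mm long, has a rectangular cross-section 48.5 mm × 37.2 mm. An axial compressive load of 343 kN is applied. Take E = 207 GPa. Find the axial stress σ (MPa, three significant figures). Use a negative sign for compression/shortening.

-190 MPa

A = 1804 mm².
σ = N/A = -343000/1804 = -190.1 MPa.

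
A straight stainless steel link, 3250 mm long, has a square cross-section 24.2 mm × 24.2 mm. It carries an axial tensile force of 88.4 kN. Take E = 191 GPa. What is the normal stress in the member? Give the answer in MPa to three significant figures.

A = 585.6 mm².
σ = N/A = 88400/585.6 = 150.9 MPa.

151 MPa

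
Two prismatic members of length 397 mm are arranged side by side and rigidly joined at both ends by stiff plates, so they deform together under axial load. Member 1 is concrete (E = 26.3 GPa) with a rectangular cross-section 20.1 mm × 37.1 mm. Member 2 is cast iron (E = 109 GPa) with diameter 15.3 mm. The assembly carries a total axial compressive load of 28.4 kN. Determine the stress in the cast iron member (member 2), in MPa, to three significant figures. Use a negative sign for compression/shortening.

-78.1 MPa

A_1 = 745.7 mm².
A_2 = 183.9 mm².
Equal strain + equilibrium ⇒ each member carries load in proportion to AE: A₁E₁ = 19610000 N, A₂E₂ = 20040000 N, ΣAE = 39650000 N.
σ₂ = P·E₂/ΣAE = -28400·109000/39650000 = -78.07 MPa.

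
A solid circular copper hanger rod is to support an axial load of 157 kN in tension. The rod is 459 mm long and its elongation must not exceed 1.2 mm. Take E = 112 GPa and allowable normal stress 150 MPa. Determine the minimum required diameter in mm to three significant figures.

36.5 mm

Required area A ≥ P/σ_allow = 157000/150 = 1047 mm².
For a solid circular section, d ≥ √(4A/π) = 36.51 mm.
Elongation limit: A ≥ PL/(Eδ_allow) = 157000·459/(112000·1.2) = 536.2 mm² ⇒ d ≥ 26.13 mm.
The stress limit governs.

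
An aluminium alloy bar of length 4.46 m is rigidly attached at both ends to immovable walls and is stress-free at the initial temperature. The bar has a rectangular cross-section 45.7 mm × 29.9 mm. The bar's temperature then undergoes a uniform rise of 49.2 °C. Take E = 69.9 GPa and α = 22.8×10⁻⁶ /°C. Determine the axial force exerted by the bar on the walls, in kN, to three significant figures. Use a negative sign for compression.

-107 kN

Free thermal expansion αLΔT = 22.8e-6 · 4460 · 49.2 = 5.003 mm.
The walls impose strain ε = −(5.003)/4460 = -1.1218e-03; σ = Eε = 69900 · -1.1218e-03 = -78.41 MPa.
Wall reaction R = σ·A = -78.41·1366 = -107100 N = -107.1 kN.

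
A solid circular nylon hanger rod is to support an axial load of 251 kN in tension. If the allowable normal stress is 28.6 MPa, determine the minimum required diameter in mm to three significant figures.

Required area A ≥ P/σ_allow = 251000/28.6 = 8776 mm².
For a solid circular section, d ≥ √(4A/π) = 105.7 mm.

106 mm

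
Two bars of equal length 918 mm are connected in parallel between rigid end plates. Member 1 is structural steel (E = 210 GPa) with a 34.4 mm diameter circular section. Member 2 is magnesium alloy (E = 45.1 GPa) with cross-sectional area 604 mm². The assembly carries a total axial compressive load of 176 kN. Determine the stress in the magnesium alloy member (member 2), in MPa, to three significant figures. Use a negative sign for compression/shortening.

-35.7 MPa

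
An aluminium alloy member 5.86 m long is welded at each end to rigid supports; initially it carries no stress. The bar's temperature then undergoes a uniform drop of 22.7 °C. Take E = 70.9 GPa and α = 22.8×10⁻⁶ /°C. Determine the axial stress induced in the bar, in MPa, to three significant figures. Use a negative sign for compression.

Free thermal expansion αLΔT = 22.8e-6 · 5860 · -22.7 = -3.033 mm.
The walls impose strain ε = −(-3.033)/5860 = 5.1756e-04; σ = Eε = 70900 · 5.1756e-04 = 36.7 MPa.

36.7 MPa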